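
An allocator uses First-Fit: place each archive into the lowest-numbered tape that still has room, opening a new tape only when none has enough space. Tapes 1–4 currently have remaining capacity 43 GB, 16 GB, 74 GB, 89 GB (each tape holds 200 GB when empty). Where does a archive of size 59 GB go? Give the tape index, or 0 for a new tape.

3

Tapes with room: tape 3 (74 GB), tape 4 (89 GB).
The first with room is tape 3.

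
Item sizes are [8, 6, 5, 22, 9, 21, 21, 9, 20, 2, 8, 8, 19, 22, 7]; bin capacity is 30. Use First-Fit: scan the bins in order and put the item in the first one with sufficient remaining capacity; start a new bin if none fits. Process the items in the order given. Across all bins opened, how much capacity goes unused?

bin 1: place 8, 22 left
bin 1: place 6, 16 left
bin 1: place 5, 11 left
bin 2: place 22, 8 left
bin 1: place 9, 2 left
bin 3: place 21, 9 left
bin 4: place 21, 9 left
bin 3: place 9, 0 left
bin 5: place 20, 10 left
bin 1: place 2, 0 left
bin 2: place 8, 0 left
bin 4: place 8, 1 left
bin 6: place 19, 11 left
bin 7: place 22, 8 left
bin 5: place 7, 3 left
7 bins × 30 = 210; used 187; unused 23.

23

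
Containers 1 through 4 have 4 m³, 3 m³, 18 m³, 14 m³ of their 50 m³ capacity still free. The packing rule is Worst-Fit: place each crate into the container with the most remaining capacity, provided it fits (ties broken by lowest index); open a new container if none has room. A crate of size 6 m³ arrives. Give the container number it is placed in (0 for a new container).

3

Containers with room: container 3 (18 m³), container 4 (14 m³).
Most room is container 3 with 18 m³ free.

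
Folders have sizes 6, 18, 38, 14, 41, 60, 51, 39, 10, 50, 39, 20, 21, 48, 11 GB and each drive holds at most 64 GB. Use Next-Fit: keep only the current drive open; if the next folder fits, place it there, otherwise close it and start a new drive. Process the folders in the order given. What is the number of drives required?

9

Put 6 GB in drive 1; 58 GB remain.
Put 18 GB in drive 1; 40 GB remain.
Put 38 GB in drive 1; 2 GB remain.
Put 14 GB in drive 2; 50 GB remain.
Put 41 GB in drive 2; 9 GB remain.
Put 60 GB in drive 3; 4 GB remain.
Put 51 GB in drive 4; 13 GB remain.
Put 39 GB in drive 5; 25 GB remain.
Put 10 GB in drive 5; 15 GB remain.
Put 50 GB in drive 6; 14 GB remain.
Put 39 GB in drive 7; 25 GB remain.
Put 20 GB in drive 7; 5 GB remain.
Put 21 GB in drive 8; 43 GB remain.
Put 48 GB in drive 9; 16 GB remain.
Put 11 GB in drive 9; 5 GB remain.
Final drives: [6,18,38] [14,41] [60] [51] [39,10] [50] [39,20] [21] [48,11].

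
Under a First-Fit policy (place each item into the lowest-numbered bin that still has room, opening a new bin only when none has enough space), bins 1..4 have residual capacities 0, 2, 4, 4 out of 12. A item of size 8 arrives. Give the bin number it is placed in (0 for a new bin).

0

No bin has ≥ 8 free, so a new bin is opened.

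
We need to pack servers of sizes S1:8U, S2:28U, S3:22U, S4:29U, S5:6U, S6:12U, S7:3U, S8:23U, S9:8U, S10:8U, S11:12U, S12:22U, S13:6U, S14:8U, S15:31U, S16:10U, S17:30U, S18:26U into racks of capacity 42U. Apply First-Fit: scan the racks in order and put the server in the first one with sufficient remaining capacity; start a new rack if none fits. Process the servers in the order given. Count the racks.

8 racks

rack 1: place S1 (8U), 34U left
rack 1: place S2 (28U), 6U left
rack 2: place S3 (22U), 20U left
rack 3: place S4 (29U), 13U left
rack 1: place S5 (6U), 0U left
rack 2: place S6 (12U), 8U left
rack 2: place S7 (3U), 5U left
rack 4: place S8 (23U), 19U left
rack 3: place S9 (8U), 5U left
rack 4: place S10 (8U), 11U left
rack 5: place S11 (12U), 30U left
rack 5: place S12 (22U), 8U left
rack 4: place S13 (6U), 5U left
rack 5: place S14 (8U), 0U left
rack 6: place S15 (31U), 11U left
rack 6: place S16 (10U), 1U left
rack 7: place S17 (30U), 12U left
rack 8: place S18 (26U), 16U left
Final racks: [8,28,6] [22,12,3] [29,8] [23,8,6] [12,22,8] [31,10] [30] [26].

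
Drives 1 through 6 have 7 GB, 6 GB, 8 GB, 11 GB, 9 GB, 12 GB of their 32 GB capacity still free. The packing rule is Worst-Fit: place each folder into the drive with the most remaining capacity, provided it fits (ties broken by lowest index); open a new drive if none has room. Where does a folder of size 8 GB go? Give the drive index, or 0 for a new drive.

Drives with room: drive 3 (8 GB), drive 4 (11 GB), drive 5 (9 GB), drive 6 (12 GB).
Most room is drive 6 with 12 GB free.

6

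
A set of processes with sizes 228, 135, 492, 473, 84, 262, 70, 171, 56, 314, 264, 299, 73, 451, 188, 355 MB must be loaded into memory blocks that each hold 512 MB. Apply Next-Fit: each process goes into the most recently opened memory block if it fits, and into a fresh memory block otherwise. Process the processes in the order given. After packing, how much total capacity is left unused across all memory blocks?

Put 228 MB in memory block 1; 284 MB remain.
Put 135 MB in memory block 1; 149 MB remain.
Put 492 MB in memory block 2; 20 MB remain.
Put 473 MB in memory block 3; 39 MB remain.
Put 84 MB in memory block 4; 428 MB remain.
Put 262 MB in memory block 4; 166 MB remain.
Put 70 MB in memory block 4; 96 MB remain.
Put 171 MB in memory block 5; 341 MB remain.
Put 56 MB in memory block 5; 285 MB remain.
Put 314 MB in memory block 6; 198 MB remain.
Put 264 MB in memory block 7; 248 MB remain.
Put 299 MB in memory block 8; 213 MB remain.
Put 73 MB in memory block 8; 140 MB remain.
Put 451 MB in memory block 9; 61 MB remain.
Put 188 MB in memory block 10; 324 MB remain.
Put 355 MB in memory block 11; 157 MB remain.
11 memory blocks × 512 MB = 5632 MB; used 3915 MB; unused 1717 MB.

1717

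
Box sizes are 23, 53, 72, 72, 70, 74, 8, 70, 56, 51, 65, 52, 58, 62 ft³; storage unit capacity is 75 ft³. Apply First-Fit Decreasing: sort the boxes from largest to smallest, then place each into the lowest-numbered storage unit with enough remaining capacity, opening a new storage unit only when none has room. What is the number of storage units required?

12

Sorted descending: 74, 72, 72, 70, 70, 65, 62, 58, 56, 53, 52, 51, 23, 8.
74 ft³ → storage unit 1 (remaining 1 ft³)
72 ft³ → storage unit 2 (remaining 3 ft³)
72 ft³ → storage unit 3 (remaining 3 ft³)
70 ft³ → storage unit 4 (remaining 5 ft³)
70 ft³ → storage unit 5 (remaining 5 ft³)
65 ft³ → storage unit 6 (remaining 10 ft³)
62 ft³ → storage unit 7 (remaining 13 ft³)
58 ft³ → storage unit 8 (remaining 17 ft³)
56 ft³ → storage unit 9 (remaining 19 ft³)
53 ft³ → storage unit 10 (remaining 22 ft³)
52 ft³ → storage unit 11 (remaining 23 ft³)
51 ft³ → storage unit 12 (remaining 24 ft³)
23 ft³ → storage unit 11 (remaining 0 ft³)
8 ft³ → storage unit 6 (remaining 2 ft³)
Final storage units: [74] [72] [72] [70] [70] [65,8] [62] [58] [56] [53] [52,23] [51].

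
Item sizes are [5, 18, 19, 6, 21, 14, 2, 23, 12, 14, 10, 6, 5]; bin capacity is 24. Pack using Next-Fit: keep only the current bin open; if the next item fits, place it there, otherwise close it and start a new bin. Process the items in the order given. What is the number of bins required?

5 → bin 1 (remaining 19)
18 → bin 1 (remaining 1)
19 → bin 2 (remaining 5)
6 → bin 3 (remaining 18)
21 → bin 4 (remaining 3)
14 → bin 5 (remaining 10)
2 → bin 5 (remaining 8)
23 → bin 6 (remaining 1)
12 → bin 7 (remaining 12)
14 → bin 8 (remaining 10)
10 → bin 8 (remaining 0)
6 → bin 9 (remaining 18)
5 → bin 9 (remaining 13)

9 bins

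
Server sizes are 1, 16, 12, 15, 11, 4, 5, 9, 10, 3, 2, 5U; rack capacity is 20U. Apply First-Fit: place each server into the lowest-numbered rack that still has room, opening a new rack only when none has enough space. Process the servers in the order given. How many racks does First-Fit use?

5 racks

rack 1: place 1U, 19U left
rack 1: place 16U, 3U left
rack 2: place 12U, 8U left
rack 3: place 15U, 5U left
rack 4: place 11U, 9U left
rack 2: place 4U, 4U left
rack 3: place 5U, 0U left
rack 4: place 9U, 0U left
rack 5: place 10U, 10U left
rack 1: place 3U, 0U left
rack 2: place 2U, 2U left
rack 5: place 5U, 5U left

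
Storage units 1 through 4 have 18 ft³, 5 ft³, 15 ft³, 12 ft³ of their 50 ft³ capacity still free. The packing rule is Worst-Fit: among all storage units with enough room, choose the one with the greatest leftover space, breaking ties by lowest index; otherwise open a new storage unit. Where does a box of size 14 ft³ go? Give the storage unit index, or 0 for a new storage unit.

1

Storage units with room: storage unit 1 (18 ft³), storage unit 3 (15 ft³).
Most room is storage unit 1 with 18 ft³ free.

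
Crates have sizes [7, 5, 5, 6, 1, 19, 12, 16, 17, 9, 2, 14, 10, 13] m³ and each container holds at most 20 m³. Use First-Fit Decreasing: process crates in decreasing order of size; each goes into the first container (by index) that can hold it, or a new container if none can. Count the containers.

8

Sorted descending: 19, 17, 16, 14, 13, 12, 10, 9, 7, 6, 5, 5, 2, 1.
container 1: place 19 m³, 1 m³ left
container 2: place 17 m³, 3 m³ left
container 3: place 16 m³, 4 m³ left
container 4: place 14 m³, 6 m³ left
container 5: place 13 m³, 7 m³ left
container 6: place 12 m³, 8 m³ left
container 7: place 10 m³, 10 m³ left
container 7: place 9 m³, 1 m³ left
container 5: place 7 m³, 0 m³ left
container 4: place 6 m³, 0 m³ left
container 6: place 5 m³, 3 m³ left
container 8: place 5 m³, 15 m³ left
container 2: place 2 m³, 1 m³ left
container 1: place 1 m³, 0 m³ left
Final containers: [19,1] [17,2] [16] [14,6] [13,7] [12,5] [10,9] [5].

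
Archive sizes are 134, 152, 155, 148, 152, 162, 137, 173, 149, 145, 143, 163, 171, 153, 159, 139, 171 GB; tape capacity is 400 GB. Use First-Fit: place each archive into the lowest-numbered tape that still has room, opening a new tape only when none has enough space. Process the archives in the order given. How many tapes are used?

9 tapes

134 GB → tape 1 (remaining 266 GB)
152 GB → tape 1 (remaining 114 GB)
155 GB → tape 2 (remaining 245 GB)
148 GB → tape 2 (remaining 97 GB)
152 GB → tape 3 (remaining 248 GB)
162 GB → tape 3 (remaining 86 GB)
137 GB → tape 4 (remaining 263 GB)
173 GB → tape 4 (remaining 90 GB)
149 GB → tape 5 (remaining 251 GB)
145 GB → tape 5 (remaining 106 GB)
143 GB → tape 6 (remaining 257 GB)
163 GB → tape 6 (remaining 94 GB)
171 GB → tape 7 (remaining 229 GB)
153 GB → tape 7 (remaining 76 GB)
159 GB → tape 8 (remaining 241 GB)
139 GB → tape 8 (remaining 102 GB)
171 GB → tape 9 (remaining 229 GB)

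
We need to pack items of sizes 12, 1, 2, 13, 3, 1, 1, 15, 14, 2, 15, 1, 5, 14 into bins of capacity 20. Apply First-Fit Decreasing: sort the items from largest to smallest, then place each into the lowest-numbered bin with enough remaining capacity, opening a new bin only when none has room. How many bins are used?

6

Sorted descending: 15, 15, 14, 14, 13, 12, 5, 3, 2, 2, 1, 1, 1, 1.
Put 15 in bin 1; 5 remain.
Put 15 in bin 2; 5 remain.
Put 14 in bin 3; 6 remain.
Put 14 in bin 4; 6 remain.
Put 13 in bin 5; 7 remain.
Put 12 in bin 6; 8 remain.
Put 5 in bin 1; 0 remain.
Put 3 in bin 2; 2 remain.
Put 2 in bin 2; 0 remain.
Put 2 in bin 3; 4 remain.
Put 1 in bin 3; 3 remain.
Put 1 in bin 3; 2 remain.
Put 1 in bin 3; 1 remain.
Put 1 in bin 3; 0 remain.
Final bins: [15,5] [15,3,2] [14,2,1,1,1,1] [14] [13] [12].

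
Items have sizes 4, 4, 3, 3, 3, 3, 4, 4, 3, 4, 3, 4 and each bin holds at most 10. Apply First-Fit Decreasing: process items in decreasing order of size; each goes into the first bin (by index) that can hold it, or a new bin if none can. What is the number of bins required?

5 bins

Sorted descending: 4, 4, 4, 4, 4, 4, 3, 3, 3, 3, 3, 3.
bin 1: place 4, 6 left
bin 1: place 4, 2 left
bin 2: place 4, 6 left
bin 2: place 4, 2 left
bin 3: place 4, 6 left
bin 3: place 4, 2 left
bin 4: place 3, 7 left
bin 4: place 3, 4 left
bin 4: place 3, 1 left
bin 5: place 3, 7 left
bin 5: place 3, 4 left
bin 5: place 3, 1 left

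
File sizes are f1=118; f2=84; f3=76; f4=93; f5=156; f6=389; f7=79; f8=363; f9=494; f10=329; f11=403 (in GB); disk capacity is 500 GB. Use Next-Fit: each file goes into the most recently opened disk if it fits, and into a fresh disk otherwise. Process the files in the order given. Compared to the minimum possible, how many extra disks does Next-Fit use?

1

Next-Fit: [118,84,76,93] [156] [389,79] [363] [494] [329] [403] → 7 disks.
Total size 2584 GB; any packing needs at least ⌈2584/500⌉ = 6 disks.
An optimal packing achieves that bound: [494] [403,93] [389,84] [363,118] [329,156] [79,76] → 6 disks.
Excess: 7 − 6 = 1.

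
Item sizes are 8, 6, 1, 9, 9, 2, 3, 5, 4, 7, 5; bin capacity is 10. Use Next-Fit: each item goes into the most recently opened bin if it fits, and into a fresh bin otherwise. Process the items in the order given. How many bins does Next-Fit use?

8 → bin 1 (remaining 2)
6 → bin 2 (remaining 4)
1 → bin 2 (remaining 3)
9 → bin 3 (remaining 1)
9 → bin 4 (remaining 1)
2 → bin 5 (remaining 8)
3 → bin 5 (remaining 5)
5 → bin 5 (remaining 0)
4 → bin 6 (remaining 6)
7 → bin 7 (remaining 3)
5 → bin 8 (remaining 5)
Final bins: [8] [6,1] [9] [9] [2,3,5] [4] [7] [5].

8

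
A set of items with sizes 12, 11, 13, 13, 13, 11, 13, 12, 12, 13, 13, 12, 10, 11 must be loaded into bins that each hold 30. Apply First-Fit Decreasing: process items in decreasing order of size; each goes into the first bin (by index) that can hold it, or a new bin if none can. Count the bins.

7 bins

Sorted descending: 13, 13, 13, 13, 13, 13, 12, 12, 12, 12, 11, 11, 11, 10.
bin 1: place 13, 17 left
bin 1: place 13, 4 left
bin 2: place 13, 17 left
bin 2: place 13, 4 left
bin 3: place 13, 17 left
bin 3: place 13, 4 left
bin 4: place 12, 18 left
bin 4: place 12, 6 left
bin 5: place 12, 18 left
bin 5: place 12, 6 left
bin 6: place 11, 19 left
bin 6: place 11, 8 left
bin 7: place 11, 19 left
bin 7: place 10, 9 left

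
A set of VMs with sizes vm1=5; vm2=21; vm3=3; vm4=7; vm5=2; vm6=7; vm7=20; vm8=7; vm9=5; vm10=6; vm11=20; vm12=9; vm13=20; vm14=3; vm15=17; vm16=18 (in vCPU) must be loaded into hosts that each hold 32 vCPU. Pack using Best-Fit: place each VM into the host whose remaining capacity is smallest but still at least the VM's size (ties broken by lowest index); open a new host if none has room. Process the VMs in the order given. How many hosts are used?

Put vm1 (5 vCPU) in host 1; 27 vCPU remain.
Put vm2 (21 vCPU) in host 1; 6 vCPU remain.
Put vm3 (3 vCPU) in host 1; 3 vCPU remain.
Put vm4 (7 vCPU) in host 2; 25 vCPU remain.
Put vm5 (2 vCPU) in host 1; 1 vCPU remain.
Put vm6 (7 vCPU) in host 2; 18 vCPU remain.
Put vm7 (20 vCPU) in host 3; 12 vCPU remain.
Put vm8 (7 vCPU) in host 3; 5 vCPU remain.
Put vm9 (5 vCPU) in host 3; 0 vCPU remain.
Put vm10 (6 vCPU) in host 2; 12 vCPU remain.
Put vm11 (20 vCPU) in host 4; 12 vCPU remain.
Put vm12 (9 vCPU) in host 2; 3 vCPU remain.
Put vm13 (20 vCPU) in host 5; 12 vCPU remain.
Put vm14 (3 vCPU) in host 2; 0 vCPU remain.
Put vm15 (17 vCPU) in host 6; 15 vCPU remain.
Put vm16 (18 vCPU) in host 7; 14 vCPU remain.
Final hosts: [5,21,3,2] [7,7,6,9,3] [20,7,5] [20] [20] [17] [18].

7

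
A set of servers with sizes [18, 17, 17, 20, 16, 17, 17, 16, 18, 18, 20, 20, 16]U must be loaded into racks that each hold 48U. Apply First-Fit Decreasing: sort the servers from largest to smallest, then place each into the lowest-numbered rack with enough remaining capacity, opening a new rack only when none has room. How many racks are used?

Sorted descending: 20, 20, 20, 18, 18, 18, 17, 17, 17, 17, 16, 16, 16.
rack 1: place 20U, 28U left
rack 1: place 20U, 8U left
rack 2: place 20U, 28U left
rack 2: place 18U, 10U left
rack 3: place 18U, 30U left
rack 3: place 18U, 12U left
rack 4: place 17U, 31U left
rack 4: place 17U, 14U left
rack 5: place 17U, 31U left
rack 5: place 17U, 14U left
rack 6: place 16U, 32U left
rack 6: place 16U, 16U left
rack 6: place 16U, 0U left
Final racks: [20,20] [20,18] [18,18] [17,17] [17,17] [16,16,16].

6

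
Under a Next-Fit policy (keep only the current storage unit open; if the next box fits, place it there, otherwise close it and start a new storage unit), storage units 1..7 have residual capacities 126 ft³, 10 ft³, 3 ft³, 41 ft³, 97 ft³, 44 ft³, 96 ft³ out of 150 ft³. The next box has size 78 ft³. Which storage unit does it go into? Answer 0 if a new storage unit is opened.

Next-Fit only looks at storage unit 7, which has 96 ft³ free.
78 ft³ fits there.

7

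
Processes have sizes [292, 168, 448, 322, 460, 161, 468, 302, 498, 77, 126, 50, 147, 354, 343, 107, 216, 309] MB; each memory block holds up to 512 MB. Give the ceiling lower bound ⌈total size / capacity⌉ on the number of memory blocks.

10 memory blocks

Total size = 292 + 168 + 448 + 322 + 460 + 161 + 468 + 302 + 498 + 77 + 126 + 50 + 147 + 354 + 343 + 107 + 216 + 309 = 4848 MB.
⌈4848 / 512⌉ = 10.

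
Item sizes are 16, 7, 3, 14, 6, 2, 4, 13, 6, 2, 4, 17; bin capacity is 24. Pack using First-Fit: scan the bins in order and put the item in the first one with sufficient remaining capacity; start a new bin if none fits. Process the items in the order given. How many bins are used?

bin 1: place 16, 8 left
bin 1: place 7, 1 left
bin 2: place 3, 21 left
bin 2: place 14, 7 left
bin 2: place 6, 1 left
bin 3: place 2, 22 left
bin 3: place 4, 18 left
bin 3: place 13, 5 left
bin 4: place 6, 18 left
bin 3: place 2, 3 left
bin 4: place 4, 14 left
bin 5: place 17, 7 left
Final bins: [16,7] [3,14,6] [2,4,13,2] [6,4] [17].

5 bins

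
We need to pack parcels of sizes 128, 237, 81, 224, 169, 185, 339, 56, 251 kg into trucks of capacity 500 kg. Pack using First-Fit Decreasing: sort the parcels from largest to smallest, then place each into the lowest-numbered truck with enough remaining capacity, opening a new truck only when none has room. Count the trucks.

Sorted descending: 339, 251, 237, 224, 185, 169, 128, 81, 56.
339 kg → truck 1 (remaining 161 kg)
251 kg → truck 2 (remaining 249 kg)
237 kg → truck 2 (remaining 12 kg)
224 kg → truck 3 (remaining 276 kg)
185 kg → truck 3 (remaining 91 kg)
169 kg → truck 4 (remaining 331 kg)
128 kg → truck 1 (remaining 33 kg)
81 kg → truck 3 (remaining 10 kg)
56 kg → truck 4 (remaining 275 kg)
Final trucks: [339,128] [251,237] [224,185,81] [169,56].

4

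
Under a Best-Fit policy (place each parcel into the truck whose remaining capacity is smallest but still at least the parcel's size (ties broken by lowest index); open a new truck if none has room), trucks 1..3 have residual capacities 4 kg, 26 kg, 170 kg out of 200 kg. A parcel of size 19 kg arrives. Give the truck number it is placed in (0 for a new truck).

Trucks with room: truck 2 (26 kg), truck 3 (170 kg).
Tightest fit is truck 2 with 26 kg free.

2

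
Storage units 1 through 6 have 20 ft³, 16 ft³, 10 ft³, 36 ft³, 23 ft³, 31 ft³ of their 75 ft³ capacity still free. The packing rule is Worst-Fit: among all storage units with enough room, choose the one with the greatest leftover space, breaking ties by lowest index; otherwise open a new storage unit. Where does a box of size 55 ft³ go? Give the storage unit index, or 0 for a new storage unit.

No storage unit has ≥ 55 ft³ free, so a new storage unit is opened.

0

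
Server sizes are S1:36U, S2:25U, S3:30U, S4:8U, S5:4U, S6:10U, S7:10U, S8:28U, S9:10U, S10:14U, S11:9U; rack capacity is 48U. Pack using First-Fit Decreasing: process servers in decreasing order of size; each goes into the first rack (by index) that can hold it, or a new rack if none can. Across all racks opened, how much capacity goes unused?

8

Sorted descending: 36, 30, 28, 25, 14, 10, 10, 10, 9, 8, 4.
rack 1: place 36U, 12U left
rack 2: place 30U, 18U left
rack 3: place 28U, 20U left
rack 4: place 25U, 23U left
rack 2: place 14U, 4U left
rack 1: place 10U, 2U left
rack 3: place 10U, 10U left
rack 3: place 10U, 0U left
rack 4: place 9U, 14U left
rack 4: place 8U, 6U left
rack 2: place 4U, 0U left
4 racks × 48U = 192U; used 184U; unused 8U.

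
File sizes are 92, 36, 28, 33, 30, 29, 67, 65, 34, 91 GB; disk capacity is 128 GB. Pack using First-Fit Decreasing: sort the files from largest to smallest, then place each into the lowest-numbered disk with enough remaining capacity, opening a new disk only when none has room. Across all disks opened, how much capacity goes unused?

Sorted descending: 92, 91, 67, 65, 36, 34, 33, 30, 29, 28.
Put 92 GB in disk 1; 36 GB remain.
Put 91 GB in disk 2; 37 GB remain.
Put 67 GB in disk 3; 61 GB remain.
Put 65 GB in disk 4; 63 GB remain.
Put 36 GB in disk 1; 0 GB remain.
Put 34 GB in disk 2; 3 GB remain.
Put 33 GB in disk 3; 28 GB remain.
Put 30 GB in disk 4; 33 GB remain.
Put 29 GB in disk 4; 4 GB remain.
Put 28 GB in disk 3; 0 GB remain.
4 disks × 128 GB = 512 GB; used 505 GB; unused 7 GB.

7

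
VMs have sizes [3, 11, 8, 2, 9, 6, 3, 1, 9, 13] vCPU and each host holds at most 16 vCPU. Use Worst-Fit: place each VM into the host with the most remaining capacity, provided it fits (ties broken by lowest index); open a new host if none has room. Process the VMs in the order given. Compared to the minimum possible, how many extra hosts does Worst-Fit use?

Worst-Fit: [3,11] [8,2,3,1] [9,6] [9] [13] → 5 hosts.
Total size 65 vCPU; any packing needs at least ⌈65/16⌉ = 5 hosts.
So 5 is already optimal.

0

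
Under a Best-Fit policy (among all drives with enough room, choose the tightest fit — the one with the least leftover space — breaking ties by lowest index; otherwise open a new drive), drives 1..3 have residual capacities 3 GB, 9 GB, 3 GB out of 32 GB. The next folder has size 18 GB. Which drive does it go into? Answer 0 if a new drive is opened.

No drive has ≥ 18 GB free, so a new drive is opened.

0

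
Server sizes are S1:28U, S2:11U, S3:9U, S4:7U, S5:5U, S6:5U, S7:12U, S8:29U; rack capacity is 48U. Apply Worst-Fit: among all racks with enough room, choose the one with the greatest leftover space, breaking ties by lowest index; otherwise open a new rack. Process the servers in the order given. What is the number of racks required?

3

S1 (28U) → rack 1 (remaining 20U)
S2 (11U) → rack 1 (remaining 9U)
S3 (9U) → rack 1 (remaining 0U)
S4 (7U) → rack 2 (remaining 41U)
S5 (5U) → rack 2 (remaining 36U)
S6 (5U) → rack 2 (remaining 31U)
S7 (12U) → rack 2 (remaining 19U)
S8 (29U) → rack 3 (remaining 19U)
Final racks: [28,11,9] [7,5,5,12] [29].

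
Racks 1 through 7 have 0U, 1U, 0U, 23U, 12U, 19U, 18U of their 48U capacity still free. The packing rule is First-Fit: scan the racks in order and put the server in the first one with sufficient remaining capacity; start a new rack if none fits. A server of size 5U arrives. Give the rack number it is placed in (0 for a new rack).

4

Racks with room: rack 4 (23U), rack 5 (12U), rack 6 (19U), rack 7 (18U).
The first with room is rack 4.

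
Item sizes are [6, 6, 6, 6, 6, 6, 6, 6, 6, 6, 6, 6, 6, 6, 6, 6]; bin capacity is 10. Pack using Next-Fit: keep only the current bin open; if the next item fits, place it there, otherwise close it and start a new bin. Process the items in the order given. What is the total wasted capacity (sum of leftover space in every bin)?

64

6 → bin 1 (remaining 4)
6 → bin 2 (remaining 4)
6 → bin 3 (remaining 4)
6 → bin 4 (remaining 4)
6 → bin 5 (remaining 4)
6 → bin 6 (remaining 4)
6 → bin 7 (remaining 4)
6 → bin 8 (remaining 4)
6 → bin 9 (remaining 4)
6 → bin 10 (remaining 4)
6 → bin 11 (remaining 4)
6 → bin 12 (remaining 4)
6 → bin 13 (remaining 4)
6 → bin 14 (remaining 4)
6 → bin 15 (remaining 4)
6 → bin 16 (remaining 4)
16 bins × 10 = 160; used 96; unused 64.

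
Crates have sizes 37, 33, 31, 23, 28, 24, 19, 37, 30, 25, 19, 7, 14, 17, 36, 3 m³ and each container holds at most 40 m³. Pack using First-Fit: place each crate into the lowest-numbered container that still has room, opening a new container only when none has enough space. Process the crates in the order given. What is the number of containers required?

Put 37 m³ in container 1; 3 m³ remain.
Put 33 m³ in container 2; 7 m³ remain.
Put 31 m³ in container 3; 9 m³ remain.
Put 23 m³ in container 4; 17 m³ remain.
Put 28 m³ in container 5; 12 m³ remain.
Put 24 m³ in container 6; 16 m³ remain.
Put 19 m³ in container 7; 21 m³ remain.
Put 37 m³ in container 8; 3 m³ remain.
Put 30 m³ in container 9; 10 m³ remain.
Put 25 m³ in container 10; 15 m³ remain.
Put 19 m³ in container 7; 2 m³ remain.
Put 7 m³ in container 2; 0 m³ remain.
Put 14 m³ in container 4; 3 m³ remain.
Put 17 m³ in container 11; 23 m³ remain.
Put 36 m³ in container 12; 4 m³ remain.
Put 3 m³ in container 1; 0 m³ remain.

12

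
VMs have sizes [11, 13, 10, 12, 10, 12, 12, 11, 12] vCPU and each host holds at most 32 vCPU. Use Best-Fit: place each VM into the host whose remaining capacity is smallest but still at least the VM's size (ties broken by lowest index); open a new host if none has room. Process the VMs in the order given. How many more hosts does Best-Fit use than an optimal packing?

Best-Fit: [11,13] [10,12,10] [12,12] [11,12] → 4 hosts.
Total size 103 vCPU; any packing needs at least ⌈103/32⌉ = 4 hosts.
So 4 is already optimal.

0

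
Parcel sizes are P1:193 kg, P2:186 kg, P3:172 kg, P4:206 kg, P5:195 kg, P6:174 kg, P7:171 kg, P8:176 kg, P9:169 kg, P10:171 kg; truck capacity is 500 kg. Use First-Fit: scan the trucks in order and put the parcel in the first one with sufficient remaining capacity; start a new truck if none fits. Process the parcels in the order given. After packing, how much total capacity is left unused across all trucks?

687

P1 (193 kg) → truck 1 (remaining 307 kg)
P2 (186 kg) → truck 1 (remaining 121 kg)
P3 (172 kg) → truck 2 (remaining 328 kg)
P4 (206 kg) → truck 2 (remaining 122 kg)
P5 (195 kg) → truck 3 (remaining 305 kg)
P6 (174 kg) → truck 3 (remaining 131 kg)
P7 (171 kg) → truck 4 (remaining 329 kg)
P8 (176 kg) → truck 4 (remaining 153 kg)
P9 (169 kg) → truck 5 (remaining 331 kg)
P10 (171 kg) → truck 5 (remaining 160 kg)
5 trucks × 500 kg = 2500 kg; used 1813 kg; unused 687 kg.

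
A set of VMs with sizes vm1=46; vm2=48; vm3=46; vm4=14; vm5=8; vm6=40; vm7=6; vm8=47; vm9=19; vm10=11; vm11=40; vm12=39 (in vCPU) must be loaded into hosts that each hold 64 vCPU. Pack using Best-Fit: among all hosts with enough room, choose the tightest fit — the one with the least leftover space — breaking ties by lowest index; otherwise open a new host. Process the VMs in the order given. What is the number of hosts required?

7 hosts

host 1: place vm1 (46 vCPU), 18 vCPU left
host 2: place vm2 (48 vCPU), 16 vCPU left
host 3: place vm3 (46 vCPU), 18 vCPU left
host 2: place vm4 (14 vCPU), 2 vCPU left
host 1: place vm5 (8 vCPU), 10 vCPU left
host 4: place vm6 (40 vCPU), 24 vCPU left
host 1: place vm7 (6 vCPU), 4 vCPU left
host 5: place vm8 (47 vCPU), 17 vCPU left
host 4: place vm9 (19 vCPU), 5 vCPU left
host 5: place vm10 (11 vCPU), 6 vCPU left
host 6: place vm11 (40 vCPU), 24 vCPU left
host 7: place vm12 (39 vCPU), 25 vCPU left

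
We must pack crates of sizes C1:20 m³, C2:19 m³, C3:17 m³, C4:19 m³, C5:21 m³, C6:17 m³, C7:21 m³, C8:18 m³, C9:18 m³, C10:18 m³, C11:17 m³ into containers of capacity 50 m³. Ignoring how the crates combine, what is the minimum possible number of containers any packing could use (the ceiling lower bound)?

5

Total size = 20 + 19 + 17 + 19 + 21 + 17 + 21 + 18 + 18 + 18 + 17 = 205 m³.
⌈205 / 50⌉ = 5.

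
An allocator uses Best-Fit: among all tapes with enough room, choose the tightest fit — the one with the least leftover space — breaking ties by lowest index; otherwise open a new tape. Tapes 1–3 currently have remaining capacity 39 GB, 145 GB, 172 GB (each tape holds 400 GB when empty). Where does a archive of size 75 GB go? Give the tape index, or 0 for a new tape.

Tapes with room: tape 2 (145 GB), tape 3 (172 GB).
Tightest fit is tape 2 with 145 GB free.

2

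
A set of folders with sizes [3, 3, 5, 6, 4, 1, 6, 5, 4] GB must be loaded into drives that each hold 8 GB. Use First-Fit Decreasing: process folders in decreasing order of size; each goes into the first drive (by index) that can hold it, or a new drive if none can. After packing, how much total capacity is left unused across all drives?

Sorted descending: 6, 6, 5, 5, 4, 4, 3, 3, 1.
Put 6 GB in drive 1; 2 GB remain.
Put 6 GB in drive 2; 2 GB remain.
Put 5 GB in drive 3; 3 GB remain.
Put 5 GB in drive 4; 3 GB remain.
Put 4 GB in drive 5; 4 GB remain.
Put 4 GB in drive 5; 0 GB remain.
Put 3 GB in drive 3; 0 GB remain.
Put 3 GB in drive 4; 0 GB remain.
Put 1 GB in drive 1; 1 GB remain.
5 drives × 8 GB = 40 GB; used 37 GB; unused 3 GB.

3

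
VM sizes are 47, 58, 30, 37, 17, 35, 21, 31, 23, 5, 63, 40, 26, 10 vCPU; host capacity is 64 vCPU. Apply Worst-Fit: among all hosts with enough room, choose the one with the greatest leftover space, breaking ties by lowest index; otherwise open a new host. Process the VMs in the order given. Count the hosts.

Put 47 vCPU in host 1; 17 vCPU remain.
Put 58 vCPU in host 2; 6 vCPU remain.
Put 30 vCPU in host 3; 34 vCPU remain.
Put 37 vCPU in host 4; 27 vCPU remain.
Put 17 vCPU in host 3; 17 vCPU remain.
Put 35 vCPU in host 5; 29 vCPU remain.
Put 21 vCPU in host 5; 8 vCPU remain.
Put 31 vCPU in host 6; 33 vCPU remain.
Put 23 vCPU in host 6; 10 vCPU remain.
Put 5 vCPU in host 4; 22 vCPU remain.
Put 63 vCPU in host 7; 1 vCPU remain.
Put 40 vCPU in host 8; 24 vCPU remain.
Put 26 vCPU in host 9; 38 vCPU remain.
Put 10 vCPU in host 9; 28 vCPU remain.

9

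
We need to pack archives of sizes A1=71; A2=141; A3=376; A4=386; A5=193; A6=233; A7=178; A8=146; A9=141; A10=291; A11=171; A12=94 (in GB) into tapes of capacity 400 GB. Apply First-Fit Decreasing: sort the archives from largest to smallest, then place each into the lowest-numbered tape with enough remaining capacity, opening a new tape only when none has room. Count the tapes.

Sorted descending: 386, 376, 291, 233, 193, 178, 171, 146, 141, 141, 94, 71.
386 GB → tape 1 (remaining 14 GB)
376 GB → tape 2 (remaining 24 GB)
291 GB → tape 3 (remaining 109 GB)
233 GB → tape 4 (remaining 167 GB)
193 GB → tape 5 (remaining 207 GB)
178 GB → tape 5 (remaining 29 GB)
171 GB → tape 6 (remaining 229 GB)
146 GB → tape 4 (remaining 21 GB)
141 GB → tape 6 (remaining 88 GB)
141 GB → tape 7 (remaining 259 GB)
94 GB → tape 3 (remaining 15 GB)
71 GB → tape 6 (remaining 17 GB)
Final tapes: [386] [376] [291,94] [233,146] [193,178] [171,141,71] [141].

7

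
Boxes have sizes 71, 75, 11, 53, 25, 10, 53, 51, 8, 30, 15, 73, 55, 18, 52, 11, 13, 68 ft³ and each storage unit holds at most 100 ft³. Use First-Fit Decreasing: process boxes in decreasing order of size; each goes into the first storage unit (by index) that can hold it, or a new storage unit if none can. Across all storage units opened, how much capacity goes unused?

208

Sorted descending: 75, 73, 71, 68, 55, 53, 53, 52, 51, 30, 25, 18, 15, 13, 11, 11, 10, 8.
Put 75 ft³ in storage unit 1; 25 ft³ remain.
Put 73 ft³ in storage unit 2; 27 ft³ remain.
Put 71 ft³ in storage unit 3; 29 ft³ remain.
Put 68 ft³ in storage unit 4; 32 ft³ remain.
Put 55 ft³ in storage unit 5; 45 ft³ remain.
Put 53 ft³ in storage unit 6; 47 ft³ remain.
Put 53 ft³ in storage unit 7; 47 ft³ remain.
Put 52 ft³ in storage unit 8; 48 ft³ remain.
Put 51 ft³ in storage unit 9; 49 ft³ remain.
Put 30 ft³ in storage unit 4; 2 ft³ remain.
Put 25 ft³ in storage unit 1; 0 ft³ remain.
Put 18 ft³ in storage unit 2; 9 ft³ remain.
Put 15 ft³ in storage unit 3; 14 ft³ remain.
Put 13 ft³ in storage unit 3; 1 ft³ remain.
Put 11 ft³ in storage unit 5; 34 ft³ remain.
Put 11 ft³ in storage unit 5; 23 ft³ remain.
Put 10 ft³ in storage unit 5; 13 ft³ remain.
Put 8 ft³ in storage unit 2; 1 ft³ remain.
9 storage units × 100 ft³ = 900 ft³; used 692 ft³; unused 208 ft³.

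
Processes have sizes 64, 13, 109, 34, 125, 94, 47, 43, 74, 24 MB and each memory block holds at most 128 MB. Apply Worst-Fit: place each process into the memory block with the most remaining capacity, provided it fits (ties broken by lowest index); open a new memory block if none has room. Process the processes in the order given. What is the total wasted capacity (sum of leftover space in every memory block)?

memory block 1: place 64 MB, 64 MB left
memory block 1: place 13 MB, 51 MB left
memory block 2: place 109 MB, 19 MB left
memory block 1: place 34 MB, 17 MB left
memory block 3: place 125 MB, 3 MB left
memory block 4: place 94 MB, 34 MB left
memory block 5: place 47 MB, 81 MB left
memory block 5: place 43 MB, 38 MB left
memory block 6: place 74 MB, 54 MB left
memory block 6: place 24 MB, 30 MB left
6 memory blocks × 128 MB = 768 MB; used 627 MB; unused 141 MB.

141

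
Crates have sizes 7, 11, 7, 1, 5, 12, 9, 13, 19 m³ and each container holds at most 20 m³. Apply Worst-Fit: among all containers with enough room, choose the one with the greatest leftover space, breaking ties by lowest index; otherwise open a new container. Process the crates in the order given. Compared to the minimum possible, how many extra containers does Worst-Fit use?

Worst-Fit: [7,11] [7,1,5] [12] [9] [13] [19] → 6 containers.
Total size 84 m³; any packing needs at least ⌈84/20⌉ = 5 containers.
An optimal packing achieves that bound: [19,1] [13,7] [12,7] [11,9] [5] → 5 containers.
Excess: 6 − 5 = 1.

1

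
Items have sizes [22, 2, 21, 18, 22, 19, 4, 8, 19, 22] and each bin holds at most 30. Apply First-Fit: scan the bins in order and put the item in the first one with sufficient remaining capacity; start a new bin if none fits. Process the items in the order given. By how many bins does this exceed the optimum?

0

First-Fit: [22,2,4] [21,8] [18] [22] [19] [19] [22] → 7 bins.
7 items exceed 15 (half the capacity), and no two of those can share a bin, so at least 7 bins are needed.
So 7 is already optimal.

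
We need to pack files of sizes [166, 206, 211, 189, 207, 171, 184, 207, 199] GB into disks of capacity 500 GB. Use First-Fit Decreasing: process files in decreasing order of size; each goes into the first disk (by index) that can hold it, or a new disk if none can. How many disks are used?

5

Sorted descending: 211, 207, 207, 206, 199, 189, 184, 171, 166.
Put 211 GB in disk 1; 289 GB remain.
Put 207 GB in disk 1; 82 GB remain.
Put 207 GB in disk 2; 293 GB remain.
Put 206 GB in disk 2; 87 GB remain.
Put 199 GB in disk 3; 301 GB remain.
Put 189 GB in disk 3; 112 GB remain.
Put 184 GB in disk 4; 316 GB remain.
Put 171 GB in disk 4; 145 GB remain.
Put 166 GB in disk 5; 334 GB remain.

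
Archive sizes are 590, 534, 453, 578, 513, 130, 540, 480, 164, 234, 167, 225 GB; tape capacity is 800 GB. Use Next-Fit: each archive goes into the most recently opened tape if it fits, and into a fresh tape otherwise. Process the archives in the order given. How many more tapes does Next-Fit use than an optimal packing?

Next-Fit: [590] [534] [453] [578] [513,130] [540] [480,164] [234,167,225] → 8 tapes.
7 archives exceed 400 GB (half the capacity), and no two of those can share a tape, so at least 7 tapes are needed.
An optimal packing achieves that bound: [590,167] [578,164] [540,234] [534,225] [513,130] [480] [453] → 7 tapes.
Excess: 8 − 7 = 1.

1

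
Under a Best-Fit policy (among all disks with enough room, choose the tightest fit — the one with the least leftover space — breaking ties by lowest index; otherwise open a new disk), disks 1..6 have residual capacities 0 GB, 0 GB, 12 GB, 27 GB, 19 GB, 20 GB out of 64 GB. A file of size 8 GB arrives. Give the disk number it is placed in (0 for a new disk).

3

Disks with room: disk 3 (12 GB), disk 4 (27 GB), disk 5 (19 GB), disk 6 (20 GB).
Tightest fit is disk 3 with 12 GB free.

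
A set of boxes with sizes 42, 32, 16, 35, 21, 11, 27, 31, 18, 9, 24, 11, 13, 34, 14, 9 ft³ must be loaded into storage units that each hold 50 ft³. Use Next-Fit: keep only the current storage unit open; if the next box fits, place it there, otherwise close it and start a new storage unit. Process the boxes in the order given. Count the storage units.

9

Put 42 ft³ in storage unit 1; 8 ft³ remain.
Put 32 ft³ in storage unit 2; 18 ft³ remain.
Put 16 ft³ in storage unit 2; 2 ft³ remain.
Put 35 ft³ in storage unit 3; 15 ft³ remain.
Put 21 ft³ in storage unit 4; 29 ft³ remain.
Put 11 ft³ in storage unit 4; 18 ft³ remain.
Put 27 ft³ in storage unit 5; 23 ft³ remain.
Put 31 ft³ in storage unit 6; 19 ft³ remain.
Put 18 ft³ in storage unit 6; 1 ft³ remain.
Put 9 ft³ in storage unit 7; 41 ft³ remain.
Put 24 ft³ in storage unit 7; 17 ft³ remain.
Put 11 ft³ in storage unit 7; 6 ft³ remain.
Put 13 ft³ in storage unit 8; 37 ft³ remain.
Put 34 ft³ in storage unit 8; 3 ft³ remain.
Put 14 ft³ in storage unit 9; 36 ft³ remain.
Put 9 ft³ in storage unit 9; 27 ft³ remain.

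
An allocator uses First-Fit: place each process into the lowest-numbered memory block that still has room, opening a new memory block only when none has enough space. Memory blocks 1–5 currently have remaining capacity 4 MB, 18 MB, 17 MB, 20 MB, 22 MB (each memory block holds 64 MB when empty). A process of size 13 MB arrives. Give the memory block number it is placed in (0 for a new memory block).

Memory blocks with room: memory block 2 (18 MB), memory block 3 (17 MB), memory block 4 (20 MB), memory block 5 (22 MB).
The first with room is memory block 2.

2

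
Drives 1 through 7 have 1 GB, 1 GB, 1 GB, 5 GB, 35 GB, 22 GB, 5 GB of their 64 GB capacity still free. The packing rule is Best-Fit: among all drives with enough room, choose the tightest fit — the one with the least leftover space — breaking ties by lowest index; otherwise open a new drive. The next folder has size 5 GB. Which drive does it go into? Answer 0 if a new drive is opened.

Drives with room: drive 4 (5 GB), drive 5 (35 GB), drive 6 (22 GB), drive 7 (5 GB).
Tightest fit is drive 4 with 5 GB free.

4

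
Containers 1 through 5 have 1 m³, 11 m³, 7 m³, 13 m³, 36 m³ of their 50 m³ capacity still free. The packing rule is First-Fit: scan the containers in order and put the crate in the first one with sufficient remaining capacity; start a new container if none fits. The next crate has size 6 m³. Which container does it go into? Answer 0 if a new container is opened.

2

Containers with room: container 2 (11 m³), container 3 (7 m³), container 4 (13 m³), container 5 (36 m³).
The first with room is container 2.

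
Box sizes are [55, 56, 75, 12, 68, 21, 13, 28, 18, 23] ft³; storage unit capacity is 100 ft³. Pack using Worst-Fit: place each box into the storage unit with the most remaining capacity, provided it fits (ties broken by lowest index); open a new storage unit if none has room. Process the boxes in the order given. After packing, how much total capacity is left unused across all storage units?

31

storage unit 1: place 55 ft³, 45 ft³ left
storage unit 2: place 56 ft³, 44 ft³ left
storage unit 3: place 75 ft³, 25 ft³ left
storage unit 1: place 12 ft³, 33 ft³ left
storage unit 4: place 68 ft³, 32 ft³ left
storage unit 2: place 21 ft³, 23 ft³ left
storage unit 1: place 13 ft³, 20 ft³ left
storage unit 4: place 28 ft³, 4 ft³ left
storage unit 3: place 18 ft³, 7 ft³ left
storage unit 2: place 23 ft³, 0 ft³ left
4 storage units × 100 ft³ = 400 ft³; used 369 ft³; unused 31 ft³.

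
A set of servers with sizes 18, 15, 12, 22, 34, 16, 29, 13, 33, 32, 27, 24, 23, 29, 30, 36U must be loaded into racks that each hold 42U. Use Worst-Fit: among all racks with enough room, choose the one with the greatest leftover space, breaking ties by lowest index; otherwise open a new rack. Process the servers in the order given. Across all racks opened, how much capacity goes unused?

153

Put 18U in rack 1; 24U remain.
Put 15U in rack 1; 9U remain.
Put 12U in rack 2; 30U remain.
Put 22U in rack 2; 8U remain.
Put 34U in rack 3; 8U remain.
Put 16U in rack 4; 26U remain.
Put 29U in rack 5; 13U remain.
Put 13U in rack 4; 13U remain.
Put 33U in rack 6; 9U remain.
Put 32U in rack 7; 10U remain.
Put 27U in rack 8; 15U remain.
Put 24U in rack 9; 18U remain.
Put 23U in rack 10; 19U remain.
Put 29U in rack 11; 13U remain.
Put 30U in rack 12; 12U remain.
Put 36U in rack 13; 6U remain.
13 racks × 42U = 546U; used 393U; unused 153U.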